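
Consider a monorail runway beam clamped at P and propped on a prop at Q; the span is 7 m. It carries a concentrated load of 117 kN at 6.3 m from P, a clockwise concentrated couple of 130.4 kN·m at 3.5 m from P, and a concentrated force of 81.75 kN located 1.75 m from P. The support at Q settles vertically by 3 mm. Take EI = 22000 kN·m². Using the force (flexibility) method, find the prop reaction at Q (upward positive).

R_Q = 126.9 kN

Choose R_Q as the redundant. The primary structure is the cantilever fixed at P.
Free-end deflection of the primary structure under the applied loading (downward +):
  point load 117 at a = 6.3: Pa²(3L − a)/(6EI) = 11377/EI
  clockwise couple 130.4 at a = 3.5: M₀a(2L − a)/(2EI) = 2396/EI
  point load 81.75 at a = 1.75: Pa²(3L − a)/(6EI) = 803.2/EI
  δ_0 = 14576/EI
Tip deflection under a unit load at Q: L³/(3EI) = 114.3/EI.
With EI = 22000 kN·m²: δ_0 = 0.66257 m and δ_{QQ} = 0.005197 m/kN.
Compatibility — the beam at Q must follow the support down by 0.003 m: δ_0 − R_Q·δ_{QQ} = 0.003, so R_Q = (0.66257 − 0.003)/0.005197 = 126.9 kN.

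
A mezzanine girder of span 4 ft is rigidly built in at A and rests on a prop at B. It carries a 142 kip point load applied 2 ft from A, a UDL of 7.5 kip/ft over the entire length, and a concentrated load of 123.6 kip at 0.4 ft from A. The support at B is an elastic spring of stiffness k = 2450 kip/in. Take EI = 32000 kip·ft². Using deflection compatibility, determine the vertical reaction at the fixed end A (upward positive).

Release the roller at B. Primary structure: cantilever fixed at A.
Primary-structure tip deflection at B by superposition:
  point load 142 at a = 2: Pa²(3L − a)/(6EI) = 946.7/EI
  UDL 7.5: wL⁴/(8EI) = 240/EI
  point load 123.6 at a = 0.4: Pa²(3L − a)/(6EI) = 38.23/EI
  δ_0 = 1225/EI
Flexibility coefficient — unit upward force at B: δ_{BB} = L³/(3EI) = 21.33/EI.
With EI = 32000 kip·ft²: δ_0 = 0.038278 ft and δ_{BB} = 0.000667 ft/kip.
Compatibility — the spring shortens by R_B/k under the reaction it provides: δ_0 − R_B·δ_{BB} = R_B/k. With 1/k = 1/(2450×12) ft/kip = 0.000034 ft/kip, R_B = δ_0 / (δ_{BB} + 1/k) = 0.038278 / (0.000667 + 0.000034) = 54.63 kip.
Vertical equilibrium: R_A = ΣP − R_B = 295.6 − 54.63 = 241 kip.

R_A = 241 kip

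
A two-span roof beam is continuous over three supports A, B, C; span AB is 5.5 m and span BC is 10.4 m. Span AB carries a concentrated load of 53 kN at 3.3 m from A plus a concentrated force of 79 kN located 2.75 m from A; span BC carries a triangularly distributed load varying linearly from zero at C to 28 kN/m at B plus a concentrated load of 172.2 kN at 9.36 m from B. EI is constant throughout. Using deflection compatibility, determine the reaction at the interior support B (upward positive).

Insert a hinge at B; M_B is the redundant, and each span becomes simply supported.
End slopes at the hinge B, treating each span as simply supported:
  span AB: point load 53 at a = 3.3: Pab(L + a)/(6LEI) = 102.6/EI
  span AB: point load 79 at a = 2.75: Pab(L + a)/(6LEI) = 149.4/EI
  span BC: triangular load, peak 28: w₀L³/(45EI) = 699.9/EI
  span BC: point load 172.2 at a = 9.36: Pab(L + b)/(6LEI) = 307.3/EI
  relative rotation θ_0 = (252 + 1007)/EI = 1259/EI
A unit hogging moment at B produces rotation L₁/(3EI) + L₂/(3EI) = 5.3/EI.
Slope continuity at B: θ_0 = M_B·5.3/EI, so M_B = 1259/5.3 = 237.6 kN·m (hogging).
Span AB, ΣM about A with M_B applied at B: R_B^{AB}·5.5 = 392.1 + 237.6, so R_B^{AB} = 114.5 kN and R_A = 132 − 114.5 = 17.5 kN.
Span BC, ΣM about C: R_B^{BC}·10.4 = 1189 + 237.6, so R_B^{BC} = 137.1 kN and R_C = 317.8 − 137.1 = 180.7 kN.
R_B = 114.5 + 137.1 = 251.6 kN.

R_B = 251.6 kN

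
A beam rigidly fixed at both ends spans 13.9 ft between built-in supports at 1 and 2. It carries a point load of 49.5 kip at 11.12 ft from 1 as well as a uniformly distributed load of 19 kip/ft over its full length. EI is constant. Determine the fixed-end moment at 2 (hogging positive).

M_2 = 394 kip·ft

Release both end moments; the primary structure is a simply-supported span 12 with redundants M_1 and M_2.
On the primary (simply-supported) span, the end slopes from the loading are:
  at 1: point load 49.5 at a = 11.12: Pab(L + b)/(6LEI) = 306/EI
  at 2: point load 49.5 at a = 11.12: Pab(L + a)/(6LEI) = 459.1/EI
  at 1: UDL 19: wL³/(24EI) = 2126/EI
  at 2: UDL 19: wL³/(24EI) = 2126/EI
  θ_10 = 2432/EI,  θ_20 = 2585/EI
Flexibility coefficients: a unit moment at one end gives L/(3EI) there and L/(6EI) at the far end, so f₁₁ = f₂₂ = 4.633/EI and f₁₂ = f₂₁ = 2.317/EI.
Compatibility — zero rotation at each built-in end:
  4.633 M_1 + 2.317 M_2 = 2432
  2.317 M_1 + 4.633 M_2 = 2585
Solving the pair gives M_1 = 327.9 kip·ft and M_2 = 394 kip·ft (hogging).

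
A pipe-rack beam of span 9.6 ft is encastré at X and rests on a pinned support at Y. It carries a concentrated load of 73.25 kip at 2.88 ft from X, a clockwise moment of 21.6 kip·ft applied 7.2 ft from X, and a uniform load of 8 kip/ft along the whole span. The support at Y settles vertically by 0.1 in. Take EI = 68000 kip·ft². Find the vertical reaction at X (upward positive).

R_X = 111.1 kip

Choose R_Y as the redundant. The primary structure is the cantilever fixed at X.
Downward deflection at the released point Y due to the loads:
  point load 73.25 at a = 2.88: Pa²(3L − a)/(6EI) = 2625/EI
  clockwise couple 21.6 at a = 7.2: M₀a(2L − a)/(2EI) = 933.1/EI
  UDL 8: wL⁴/(8EI) = 8493/EI
  δ_0 = 12051/EI
Flexibility coefficient — unit upward force at Y: δ_{YY} = L³/(3EI) = 294.9/EI.
With EI = 68000 kip·ft²: δ_0 = 0.17722 ft and δ_{YY} = 0.004337 ft/kip.
Compatibility — the beam at Y must follow the support down by 0.008333 ft: δ_0 − R_Y·δ_{YY} = 0.008333, so R_Y = (0.17722 − 0.008333)/0.004337 = 38.94 kip.
Vertical equilibrium: R_X = ΣP − R_Y = 150.1 − 38.94 = 111.1 kip.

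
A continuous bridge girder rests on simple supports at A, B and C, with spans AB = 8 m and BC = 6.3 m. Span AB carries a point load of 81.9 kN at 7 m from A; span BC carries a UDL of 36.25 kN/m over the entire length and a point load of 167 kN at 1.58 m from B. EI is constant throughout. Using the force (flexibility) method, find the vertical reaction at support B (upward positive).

R_B = 365.7 kN

Insert a hinge at B; M_B is the redundant, and each span becomes simply supported.
End slopes at the hinge B, treating each span as simply supported:
  span AB: point load 81.9 at a = 7: Pab(L + a)/(6LEI) = 179.2/EI
  span BC: UDL 36.25: wL³/(24EI) = 377.7/EI
  span BC: point load 167 at a = 1.58: Pab(L + b)/(6LEI) = 363.1/EI
  relative rotation θ_0 = (179.2 + 740.8)/EI = 919.9/EI
A unit hogging moment at B produces rotation L₁/(3EI) + L₂/(3EI) = 4.767/EI.
Slope continuity at B: θ_0 = M_B·4.767/EI, so M_B = 919.9/4.767 = 193 kN·m (hogging).
Span AB, ΣM about A with M_B applied at B: R_B^{AB}·8 = 573.3 + 193, so R_B^{AB} = 95.79 kN and R_A = 81.9 − 95.79 = -13.89 kN.
Span BC, ΣM about C: R_B^{BC}·6.3 = 1508 + 193, so R_B^{BC} = 269.9 kN and R_C = 395.4 − 269.9 = 125.4 kN.
R_B = 95.79 + 269.9 = 365.7 kN.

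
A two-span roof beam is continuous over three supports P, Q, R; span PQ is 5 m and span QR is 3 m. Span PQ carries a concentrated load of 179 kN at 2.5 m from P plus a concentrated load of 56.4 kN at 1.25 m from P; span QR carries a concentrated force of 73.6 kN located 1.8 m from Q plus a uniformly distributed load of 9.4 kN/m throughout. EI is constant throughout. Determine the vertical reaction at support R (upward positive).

Insert a hinge at Q; M_Q is the redundant, and each span becomes simply supported.
Rotations at Q on the released spans (each span's end-slope, ×1/EI):
  span PQ: point load 179 at a = 2.5: Pab(L + a)/(6LEI) = 279.7/EI
  span PQ: point load 56.4 at a = 1.25: Pab(L + a)/(6LEI) = 55.08/EI
  span QR: point load 73.6 at a = 1.8: Pab(L + b)/(6LEI) = 37.09/EI
  span QR: UDL 9.4: wL³/(24EI) = 10.57/EI
  relative rotation θ_0 = (334.8 + 47.67)/EI = 382.4/EI
A unit hogging moment at Q produces rotation L₁/(3EI) + L₂/(3EI) = 2.667/EI.
Compatibility: M_Q·(L₁+L₂)/(3EI) = θ_0, giving M_Q = 143.4 kN·m (hogging).
Span QR, ΣM about R: R_Q^{QR}·3 = 130.6 + 143.4, so R_Q^{QR} = 91.34 kN and R_R = 101.8 − 91.34 = 10.46 kN.

R_R = 10.46 kN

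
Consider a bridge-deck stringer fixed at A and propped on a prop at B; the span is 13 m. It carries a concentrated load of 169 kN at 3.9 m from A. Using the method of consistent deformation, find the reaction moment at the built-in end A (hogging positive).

M_A = 392.2 kN·m

Choose R_B as the redundant. The primary structure is the cantilever fixed at A.
Free-end deflection of the primary structure under the applied loading (downward +):
  point load 169 at a = 3.9: Pa²(3L − a)/(6EI) = 15037/EI
Flexibility coefficient — unit upward force at B: δ_{BB} = L³/(3EI) = 732.3/EI.
The prop prevents deflection at B: R_B = δ_0/δ_{BB} = 15037/732.3 = 20.53 kN.
Moment equilibrium about A: M_A = Σ(load moments about A) − R_B·L = 659.1 − 20.53×13 = 392.2 kN·m.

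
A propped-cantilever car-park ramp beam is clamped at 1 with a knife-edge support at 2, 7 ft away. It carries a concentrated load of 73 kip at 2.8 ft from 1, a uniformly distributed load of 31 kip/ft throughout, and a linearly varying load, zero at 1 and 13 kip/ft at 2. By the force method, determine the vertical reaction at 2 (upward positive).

Release the roller at 2. Primary structure: cantilever fixed at 1.
Downward deflection at the released point 2 due to the loads:
  point load 73 at a = 2.8: Pa²(3L − a)/(6EI) = 1736/EI
  UDL 31: wL⁴/(8EI) = 9304/EI
  triangular load, peak 13 at the free end: 11w₀L⁴/(120EI) = 2861/EI
  δ_0 = 13901/EI
Tip deflection under a unit load at 2: L³/(3EI) = 114.3/EI.
Compatibility at 2: δ_0 − R_2·δ_{22} = 0, so R_2 = 13901/114.3 = 121.6 kip.

R_2 = 121.6 kip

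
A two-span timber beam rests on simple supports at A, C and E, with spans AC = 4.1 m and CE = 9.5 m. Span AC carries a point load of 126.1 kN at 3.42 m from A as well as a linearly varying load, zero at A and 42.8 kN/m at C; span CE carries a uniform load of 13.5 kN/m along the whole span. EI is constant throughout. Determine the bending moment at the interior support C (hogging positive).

M_C = 140.6 kN·m

Take M_C as the redundant. Released structure: two simple spans AC and CE with a hinge at C.
Rotations at C on the released spans (each span's end-slope, ×1/EI):
  span AC: point load 126.1 at a = 3.42: Pab(L + a)/(6LEI) = 89.65/EI
  span AC: triangular load, peak 42.8: w₀L³/(45EI) = 65.55/EI
  span CE: UDL 13.5: wL³/(24EI) = 482.3/EI
  relative rotation θ_0 = (155.2 + 482.3)/EI = 637.5/EI
A unit hogging moment at C produces rotation L₁/(3EI) + L₂/(3EI) = 4.533/EI.
Slope continuity at C: θ_0 = M_C·4.533/EI, so M_C = 637.5/4.533 = 140.6 kN·m (hogging).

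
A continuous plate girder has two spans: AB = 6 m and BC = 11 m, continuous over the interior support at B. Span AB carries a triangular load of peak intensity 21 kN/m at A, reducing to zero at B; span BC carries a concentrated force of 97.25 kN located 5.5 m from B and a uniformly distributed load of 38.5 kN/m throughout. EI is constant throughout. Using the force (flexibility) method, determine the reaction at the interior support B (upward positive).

Release continuity at B by inserting a hinge; the redundant is the internal moment M_B. The primary structure is two simply-supported spans AB and BC.
Rotations at B on the released spans (each span's end-slope, ×1/EI):
  span AB: triangular load, peak 21: 7w₀L³/(360EI) = 88.2/EI
  span BC: point load 97.25 at a = 5.5: Pab(L + b)/(6LEI) = 735.5/EI
  span BC: UDL 38.5: wL³/(24EI) = 2135/EI
  relative rotation θ_0 = (88.2 + 2871)/EI = 2959/EI
A unit hogging moment at B produces rotation L₁/(3EI) + L₂/(3EI) = 5.667/EI.
Compatibility: M_B·(L₁+L₂)/(3EI) = θ_0, giving M_B = 522.1 kN·m (hogging).
Span AB, ΣM about A with M_B applied at B: R_B^{AB}·6 = 126 + 522.1, so R_B^{AB} = 108 kN and R_A = 63 − 108 = -45.02 kN.
Span BC, ΣM about C: R_B^{BC}·11 = 2864 + 522.1, so R_B^{BC} = 307.8 kN and R_C = 520.8 − 307.8 = 212.9 kN.
R_B = 108 + 307.8 = 415.9 kN.

R_B = 415.9 kN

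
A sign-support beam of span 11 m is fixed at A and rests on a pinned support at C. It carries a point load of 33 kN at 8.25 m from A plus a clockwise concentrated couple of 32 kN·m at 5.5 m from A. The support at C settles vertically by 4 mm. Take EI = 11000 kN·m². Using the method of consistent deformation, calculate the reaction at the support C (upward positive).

R_C = 24.06 kN

Remove the prop at C; the released (primary) structure is a cantilever built in at A.
Free-end deflection of the primary structure under the applied loading (downward +):
  point load 33 at a = 8.25: Pa²(3L − a)/(6EI) = 9265/EI
  clockwise couple 32 at a = 5.5: M₀a(2L − a)/(2EI) = 1452/EI
  δ_0 = 10717/EI
Tip deflection under a unit load at C: L³/(3EI) = 443.7/EI.
With EI = 11000 kN·m²: δ_0 = 0.97427 m and δ_{CC} = 0.040333 m/kN.
Compatibility — the beam at C must follow the support down by 0.004 m: δ_0 − R_C·δ_{CC} = 0.004, so R_C = (0.97427 − 0.004)/0.040333 = 24.06 kN.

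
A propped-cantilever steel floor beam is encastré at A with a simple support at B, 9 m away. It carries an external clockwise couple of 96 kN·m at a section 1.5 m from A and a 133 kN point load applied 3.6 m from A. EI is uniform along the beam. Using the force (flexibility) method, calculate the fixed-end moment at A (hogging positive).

M_A = 281.8 kN·m

Release the roller at B. Primary structure: cantilever fixed at A.
Free-end deflection of the primary structure under the applied loading (downward +):
  clockwise couple 96 at a = 1.5: M₀a(2L − a)/(2EI) = 1188/EI
  point load 133 at a = 3.6: Pa²(3L − a)/(6EI) = 6722/EI
  δ_0 = 7910/EI
Flexibility coefficient — unit upward force at B: δ_{BB} = L³/(3EI) = 243/EI.
Compatibility at B: δ_0 − R_B·δ_{BB} = 0, so R_B = 7910/243 = 32.55 kN.
Moment equilibrium about A: M_A = Σ(load moments about A) − R_B·L = 574.8 − 32.55×9 = 281.8 kN·m.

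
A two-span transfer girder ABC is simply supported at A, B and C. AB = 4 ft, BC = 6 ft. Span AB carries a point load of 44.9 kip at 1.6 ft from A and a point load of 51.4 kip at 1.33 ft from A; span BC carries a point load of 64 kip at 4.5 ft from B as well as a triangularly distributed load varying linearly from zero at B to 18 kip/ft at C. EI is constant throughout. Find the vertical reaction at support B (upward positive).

Release continuity at B by inserting a hinge; the redundant is the internal moment M_B. The primary structure is two simply-supported spans AB and BC.
Rotations at B on the released spans (each span's end-slope, ×1/EI):
  span AB: point load 44.9 at a = 1.6: Pab(L + a)/(6LEI) = 40.23/EI
  span AB: point load 51.4 at a = 1.33: Pab(L + a)/(6LEI) = 40.54/EI
  span BC: point load 64 at a = 4.5: Pab(L + b)/(6LEI) = 90/EI
  span BC: triangular load, peak 18: 7w₀L³/(360EI) = 75.6/EI
  relative rotation θ_0 = (80.77 + 165.6)/EI = 246.4/EI
A unit hogging moment at B produces rotation L₁/(3EI) + L₂/(3EI) = 3.333/EI.
Slope continuity at B: θ_0 = M_B·3.333/EI, so M_B = 246.4/3.333 = 73.91 kip·ft (hogging).
Span AB, ΣM about A with M_B applied at B: R_B^{AB}·4 = 140.2 + 73.91, so R_B^{AB} = 53.53 kip and R_A = 96.3 − 53.53 = 42.77 kip.
Span BC, ΣM about C: R_B^{BC}·6 = 204 + 73.91, so R_B^{BC} = 46.32 kip and R_C = 118 − 46.32 = 71.68 kip.
R_B = 53.53 + 46.32 = 99.85 kip.

R_B = 99.85 kip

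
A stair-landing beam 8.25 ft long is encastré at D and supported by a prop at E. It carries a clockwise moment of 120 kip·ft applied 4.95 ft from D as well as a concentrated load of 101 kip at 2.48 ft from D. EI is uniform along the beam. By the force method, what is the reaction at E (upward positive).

Remove the prop at E; the released (primary) structure is a cantilever built in at D.
Free-end deflection of the primary structure under the applied loading (downward +):
  clockwise couple 120 at a = 4.95: M₀a(2L − a)/(2EI) = 3430/EI
  point load 101 at a = 2.48: Pa²(3L − a)/(6EI) = 2306/EI
  δ_0 = 5736/EI
Flexibility coefficient — unit upward force at E: δ_{EE} = L³/(3EI) = 187.2/EI.
The prop prevents deflection at E: R_E = δ_0/δ_{EE} = 5736/187.2 = 30.65 kip.

R_E = 30.65 kip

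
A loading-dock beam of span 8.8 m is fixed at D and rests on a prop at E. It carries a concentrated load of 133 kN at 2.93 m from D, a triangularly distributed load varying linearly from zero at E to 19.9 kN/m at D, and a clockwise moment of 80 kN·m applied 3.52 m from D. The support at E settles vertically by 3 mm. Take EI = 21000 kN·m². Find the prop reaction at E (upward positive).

Remove the prop at E; the released (primary) structure is a cantilever built in at D.
Downward deflection at the released point E due to the loads:
  point load 133 at a = 2.93: Pa²(3L − a)/(6EI) = 4466/EI
  triangular load, peak 19.9 at the fixed end: w₀L⁴/(30EI) = 3978/EI
  clockwise couple 80 at a = 3.52: M₀a(2L − a)/(2EI) = 1982/EI
  δ_0 = 10427/EI
Flexibility coefficient — unit upward force at E: δ_{EE} = L³/(3EI) = 227.2/EI.
With EI = 21000 kN·m²: δ_0 = 0.49651 m and δ_{EE} = 0.010817 m/kN.
Compatibility — the beam at E must follow the support down by 0.003 m: δ_0 − R_E·δ_{EE} = 0.003, so R_E = (0.49651 − 0.003)/0.010817 = 45.62 kN.

R_E = 45.62 kN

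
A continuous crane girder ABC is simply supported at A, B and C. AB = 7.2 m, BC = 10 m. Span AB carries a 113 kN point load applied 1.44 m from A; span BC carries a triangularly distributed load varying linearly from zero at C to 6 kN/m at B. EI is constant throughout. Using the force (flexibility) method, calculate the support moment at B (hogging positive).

Insert a hinge at B; M_B is the redundant, and each span becomes simply supported.
Discontinuity in slope at B on the released structure — sum the simple-span end rotations:
  span AB: point load 113 at a = 1.44: Pab(L + a)/(6LEI) = 187.5/EI
  span BC: triangular load, peak 6: w₀L³/(45EI) = 133.3/EI
  relative rotation θ_0 = (187.5 + 133.3)/EI = 320.8/EI
A unit hogging moment at B produces rotation L₁/(3EI) + L₂/(3EI) = 5.733/EI.
Slope continuity at B: θ_0 = M_B·5.733/EI, so M_B = 320.8/5.733 = 55.95 kN·m (hogging).

M_B = 55.95 kN·m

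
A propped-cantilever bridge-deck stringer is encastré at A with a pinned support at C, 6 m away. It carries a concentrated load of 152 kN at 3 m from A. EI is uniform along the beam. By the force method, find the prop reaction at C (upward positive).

R_C = 47.5 kN

Release the roller at C. Primary structure: cantilever fixed at A.
Downward deflection at the released point C due to the loads:
  point load 152 at a = 3: Pa²(3L − a)/(6EI) = 3420/EI
Flexibility coefficient — unit upward force at C: δ_{CC} = L³/(3EI) = 72/EI.
The prop prevents deflection at C: R_C = δ_0/δ_{CC} = 3420/72 = 47.5 kN.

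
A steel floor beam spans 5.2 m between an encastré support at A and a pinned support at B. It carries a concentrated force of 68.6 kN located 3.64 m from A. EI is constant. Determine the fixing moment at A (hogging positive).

M_A = 48.69 kN·m

Choose R_B as the redundant. The primary structure is the cantilever fixed at A.
Primary-structure tip deflection at B by superposition:
  point load 68.6 at a = 3.64: Pa²(3L − a)/(6EI) = 1812/EI
Tip deflection under a unit load at B: L³/(3EI) = 46.87/EI.
Compatibility at B: δ_0 − R_B·δ_{BB} = 0, so R_B = 1812/46.87 = 38.66 kN.
Moment equilibrium about A: M_A = Σ(load moments about A) − R_B·L = 249.7 − 38.66×5.2 = 48.69 kN·m.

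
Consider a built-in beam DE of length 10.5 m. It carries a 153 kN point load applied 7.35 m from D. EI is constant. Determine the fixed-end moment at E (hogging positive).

M_E = 236.2 kN·m

Take the two fixed-end moments M_D, M_E as redundants; the released structure is the simple span DE.
On the primary (simply-supported) span, the end slopes from the loading are:
  at D: point load 153 at a = 7.35: Pab(L + b)/(6LEI) = 767.5/EI
  at E: point load 153 at a = 7.35: Pab(L + a)/(6LEI) = 1004/EI
  θ_D0 = 767.5/EI,  θ_E0 = 1004/EI
Flexibility coefficients: a unit moment at one end gives L/(3EI) there and L/(6EI) at the far end, so f₁₁ = f₂₂ = 3.5/EI and f₁₂ = f₂₁ = 1.75/EI.
Compatibility — zero rotation at each built-in end:
  3.5 M_D + 1.75 M_E = 767.5
  1.75 M_D + 3.5 M_E = 1004
Solving the pair gives M_D = 101.2 kN·m and M_E = 236.2 kN·m (hogging).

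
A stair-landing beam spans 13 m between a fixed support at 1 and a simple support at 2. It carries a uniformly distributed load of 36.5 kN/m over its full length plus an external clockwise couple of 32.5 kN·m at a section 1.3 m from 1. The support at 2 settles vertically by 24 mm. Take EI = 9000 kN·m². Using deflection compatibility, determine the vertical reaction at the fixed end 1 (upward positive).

Choose R_2 as the redundant. The primary structure is the cantilever fixed at 1.
Free-end deflection of the primary structure under the applied loading (downward +):
  UDL 36.5: wL⁴/(8EI) = 130310/EI
  clockwise couple 32.5 at a = 1.3: M₀a(2L − a)/(2EI) = 521.8/EI
  δ_0 = 130831/EI
Flexibility coefficient — unit upward force at 2: δ_{22} = L³/(3EI) = 732.3/EI.
With EI = 9000 kN·m²: δ_0 = 14.537 m and δ_{22} = 0.08137 m/kN.
Compatibility — the beam at 2 must follow the support down by 0.024 m: δ_0 − R_2·δ_{22} = 0.024, so R_2 = (14.537 − 0.024)/0.08137 = 178.4 kN.
Vertical equilibrium: R_1 = ΣP − R_2 = 474.5 − 178.4 = 296.1 kN.

R_1 = 296.1 kN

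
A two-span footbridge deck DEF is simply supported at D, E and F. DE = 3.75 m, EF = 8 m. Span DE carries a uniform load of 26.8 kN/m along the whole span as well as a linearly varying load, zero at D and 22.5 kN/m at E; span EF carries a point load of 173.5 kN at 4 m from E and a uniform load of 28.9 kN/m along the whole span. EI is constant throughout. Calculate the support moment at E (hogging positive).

Release continuity at E by inserting a hinge; the redundant is the internal moment M_E. The primary structure is two simply-supported spans DE and EF.
End slopes at the hinge E, treating each span as simply supported:
  span DE: UDL 26.8: wL³/(24EI) = 58.89/EI
  span DE: triangular load, peak 22.5: w₀L³/(45EI) = 26.37/EI
  span EF: point load 173.5 at a = 4: Pab(L + b)/(6LEI) = 694/EI
  span EF: UDL 28.9: wL³/(24EI) = 616.5/EI
  relative rotation θ_0 = (85.25 + 1311)/EI = 1396/EI
A unit hogging moment at E produces rotation L₁/(3EI) + L₂/(3EI) = 3.917/EI.
Compatibility: M_E·(L₁+L₂)/(3EI) = θ_0, giving M_E = 356.4 kN·m (hogging).

M_E = 356.4 kN·m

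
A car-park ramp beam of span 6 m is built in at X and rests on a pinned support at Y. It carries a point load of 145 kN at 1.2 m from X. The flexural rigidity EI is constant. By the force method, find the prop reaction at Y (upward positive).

Take the reaction at Y as the redundant and release it; the primary structure is a cantilever fixed at X.
Downward deflection at the released point Y due to the loads:
  point load 145 at a = 1.2: Pa²(3L − a)/(6EI) = 584.6/EI
Tip deflection under a unit load at Y: L³/(3EI) = 72/EI.
The prop prevents deflection at Y: R_Y = δ_0/δ_{YY} = 584.6/72 = 8.12 kN.

R_Y = 8.12 kN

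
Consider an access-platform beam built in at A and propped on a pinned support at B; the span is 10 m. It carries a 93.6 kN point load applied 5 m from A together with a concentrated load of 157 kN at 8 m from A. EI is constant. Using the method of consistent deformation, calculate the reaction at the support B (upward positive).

Remove the prop at B; the released (primary) structure is a cantilever built in at A.
Downward deflection at the released point B due to the loads:
  point load 93.6 at a = 5: Pa²(3L − a)/(6EI) = 9750/EI
  point load 157 at a = 8: Pa²(3L − a)/(6EI) = 36843/EI
  δ_0 = 46593/EI
Tip deflection under a unit load at B: L³/(3EI) = 333.3/EI.
Compatibility at B: δ_0 − R_B·δ_{BB} = 0, so R_B = 46593/333.3 = 139.8 kN.

R_B = 139.8 kN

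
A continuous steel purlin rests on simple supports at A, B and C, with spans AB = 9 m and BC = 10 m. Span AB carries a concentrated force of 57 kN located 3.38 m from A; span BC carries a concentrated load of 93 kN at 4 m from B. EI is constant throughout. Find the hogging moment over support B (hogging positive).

Release continuity at B by inserting a hinge; the redundant is the internal moment M_B. The primary structure is two simply-supported spans AB and BC.
End slopes at the hinge B, treating each span as simply supported:
  span AB: point load 57 at a = 3.38: Pab(L + a)/(6LEI) = 248.2/EI
  span BC: point load 93 at a = 4: Pab(L + b)/(6LEI) = 595.2/EI
  relative rotation θ_0 = (248.2 + 595.2)/EI = 843.4/EI
A unit hogging moment at B produces rotation L₁/(3EI) + L₂/(3EI) = 6.333/EI.
Slope continuity at B: θ_0 = M_B·6.333/EI, so M_B = 843.4/6.333 = 133.2 kN·m (hogging).

M_B = 133.2 kN·m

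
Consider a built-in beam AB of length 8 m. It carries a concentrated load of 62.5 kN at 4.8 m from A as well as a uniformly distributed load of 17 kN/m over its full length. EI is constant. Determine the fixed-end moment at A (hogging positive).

M_A = 138.7 kN·m

Take the two fixed-end moments M_A, M_B as redundants; the released structure is the simple span AB.
Simple-span end rotations at A and B under the given loads:
  at A: point load 62.5 at a = 4.8: Pab(L + b)/(6LEI) = 224/EI
  at B: point load 62.5 at a = 4.8: Pab(L + a)/(6LEI) = 256/EI
  at A: UDL 17: wL³/(24EI) = 362.7/EI
  at B: UDL 17: wL³/(24EI) = 362.7/EI
  θ_A0 = 586.7/EI,  θ_B0 = 618.7/EI
Flexibility coefficients: a unit moment at one end gives L/(3EI) there and L/(6EI) at the far end, so f₁₁ = f₂₂ = 2.667/EI and f₁₂ = f₂₁ = 1.333/EI.
Compatibility — zero rotation at each built-in end:
  2.667 M_A + 1.333 M_B = 586.7
  1.333 M_A + 2.667 M_B = 618.7
Solving the pair gives M_A = 138.7 kN·m and M_B = 162.7 kN·m (hogging).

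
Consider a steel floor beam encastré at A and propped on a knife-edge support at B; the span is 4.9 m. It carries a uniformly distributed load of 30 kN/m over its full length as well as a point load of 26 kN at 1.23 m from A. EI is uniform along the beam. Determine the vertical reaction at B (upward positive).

R_B = 57.38 kN

Choose R_B as the redundant. The primary structure is the cantilever fixed at A.
Deflection at B on the released cantilever, summing each load's contribution:
  UDL 30: wL⁴/(8EI) = 2162/EI
  point load 26 at a = 1.23: Pa²(3L − a)/(6EI) = 88.31/EI
  δ_0 = 2250/EI
Tip deflection under a unit load at B: L³/(3EI) = 39.22/EI.
Compatibility at B: δ_0 − R_B·δ_{BB} = 0, so R_B = 2250/39.22 = 57.38 kN.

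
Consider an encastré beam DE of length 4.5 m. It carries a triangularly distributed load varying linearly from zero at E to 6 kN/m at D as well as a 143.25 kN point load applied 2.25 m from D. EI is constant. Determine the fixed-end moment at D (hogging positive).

M_D = 86.65 kN·m

Release both end moments; the primary structure is a simply-supported span DE with redundants M_D and M_E.
Simple-span end rotations at D and E under the given loads:
  at D: triangular load, peak 6: w₀L³/(45EI) = 12.15/EI
  at E: triangular load, peak 6: 7w₀L³/(360EI) = 10.63/EI
  at D: point load 143.25 at a = 2.25: Pab(L + b)/(6LEI) = 181.3/EI
  at E: point load 143.25 at a = 2.25: Pab(L + a)/(6LEI) = 181.3/EI
  θ_D0 = 193.5/EI,  θ_E0 = 191.9/EI
Flexibility coefficients: a unit moment at one end gives L/(3EI) there and L/(6EI) at the far end, so f₁₁ = f₂₂ = 1.5/EI and f₁₂ = f₂₁ = 0.75/EI.
Compatibility — zero rotation at each built-in end:
  1.5 M_D + 0.75 M_E = 193.5
  0.75 M_D + 1.5 M_E = 191.9
Solving the pair gives M_D = 86.65 kN·m and M_E = 84.63 kN·m (hogging).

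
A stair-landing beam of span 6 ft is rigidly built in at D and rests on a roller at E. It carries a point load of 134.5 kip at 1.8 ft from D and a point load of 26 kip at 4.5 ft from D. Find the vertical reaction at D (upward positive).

R_D = 127.7 kip

Take the reaction at E as the redundant and release it; the primary structure is a cantilever fixed at D.
Downward deflection at the released point E due to the loads:
  point load 134.5 at a = 1.8: Pa²(3L − a)/(6EI) = 1177/EI
  point load 26 at a = 4.5: Pa²(3L − a)/(6EI) = 1185/EI
  δ_0 = 2361/EI
Flexibility coefficient — unit upward force at E: δ_{EE} = L³/(3EI) = 72/EI.
Compatibility at E: δ_0 − R_E·δ_{EE} = 0, so R_E = 2361/72 = 32.79 kip.
Vertical equilibrium: R_D = ΣP − R_E = 160.5 − 32.79 = 127.7 kip.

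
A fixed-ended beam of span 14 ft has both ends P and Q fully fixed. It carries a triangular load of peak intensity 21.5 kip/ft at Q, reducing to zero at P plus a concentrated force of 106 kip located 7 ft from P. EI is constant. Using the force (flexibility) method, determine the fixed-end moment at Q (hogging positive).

Release both end moments; the primary structure is a simply-supported span PQ with redundants M_P and M_Q.
On the primary (simply-supported) span, the end slopes from the loading are:
  at P: triangular load, peak 21.5: 7w₀L³/(360EI) = 1147/EI
  at Q: triangular load, peak 21.5: w₀L³/(45EI) = 1311/EI
  at P: point load 106 at a = 7: Pab(L + b)/(6LEI) = 1298/EI
  at Q: point load 106 at a = 7: Pab(L + a)/(6LEI) = 1298/EI
  θ_P0 = 2446/EI,  θ_Q0 = 2610/EI
Flexibility coefficients: a unit moment at one end gives L/(3EI) there and L/(6EI) at the far end, so f₁₁ = f₂₂ = 4.667/EI and f₁₂ = f₂₁ = 2.333/EI.
Compatibility — zero rotation at each built-in end:
  4.667 M_P + 2.333 M_Q = 2446
  2.333 M_P + 4.667 M_Q = 2610
Solving the pair gives M_P = 326 kip·ft and M_Q = 396.2 kip·ft (hogging).

M_Q = 396.2 kip·ft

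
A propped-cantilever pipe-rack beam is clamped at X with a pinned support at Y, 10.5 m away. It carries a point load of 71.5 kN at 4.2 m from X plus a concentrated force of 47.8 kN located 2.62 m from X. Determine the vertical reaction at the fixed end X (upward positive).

R_X = 100.3 kN

Remove the prop at Y; the released (primary) structure is a cantilever built in at X.
Primary-structure tip deflection at Y by superposition:
  point load 71.5 at a = 4.2: Pa²(3L − a)/(6EI) = 5739/EI
  point load 47.8 at a = 2.62: Pa²(3L − a)/(6EI) = 1579/EI
  δ_0 = 7318/EI
Flexibility coefficient — unit upward force at Y: δ_{YY} = L³/(3EI) = 385.9/EI.
Compatibility at Y: δ_0 − R_Y·δ_{YY} = 0, so R_Y = 7318/385.9 = 18.96 kN.
Vertical equilibrium: R_X = ΣP − R_Y = 119.3 − 18.96 = 100.3 kN.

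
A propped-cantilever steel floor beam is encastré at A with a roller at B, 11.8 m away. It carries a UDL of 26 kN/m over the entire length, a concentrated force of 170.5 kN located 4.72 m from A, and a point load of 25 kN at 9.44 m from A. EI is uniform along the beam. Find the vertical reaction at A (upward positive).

Choose R_B as the redundant. The primary structure is the cantilever fixed at A.
Deflection at B on the released cantilever, summing each load's contribution:
  UDL 26: wL⁴/(8EI) = 63010/EI
  point load 170.5 at a = 4.72: Pa²(3L − a)/(6EI) = 19423/EI
  point load 25 at a = 9.44: Pa²(3L − a)/(6EI) = 9639/EI
  δ_0 = 92072/EI
Tip deflection under a unit load at B: L³/(3EI) = 547.7/EI.
The prop prevents deflection at B: R_B = δ_0/δ_{BB} = 92072/547.7 = 168.1 kN.
Vertical equilibrium: R_A = ΣP − R_B = 502.3 − 168.1 = 334.2 kN.

R_A = 334.2 kN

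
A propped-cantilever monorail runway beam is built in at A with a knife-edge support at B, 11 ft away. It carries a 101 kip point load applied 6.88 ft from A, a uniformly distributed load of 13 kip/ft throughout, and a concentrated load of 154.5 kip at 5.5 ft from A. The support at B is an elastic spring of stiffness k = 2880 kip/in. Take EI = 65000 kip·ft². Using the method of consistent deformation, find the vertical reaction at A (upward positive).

Release the roller at B. Primary structure: cantilever fixed at A.
Free-end deflection of the primary structure under the applied loading (downward +):
  point load 101 at a = 6.88: Pa²(3L − a)/(6EI) = 20812/EI
  UDL 13: wL⁴/(8EI) = 23792/EI
  point load 154.5 at a = 5.5: Pa²(3L − a)/(6EI) = 21421/EI
  δ_0 = 66025/EI
Flexibility coefficient — unit upward force at B: δ_{BB} = L³/(3EI) = 443.7/EI.
With EI = 65000 kip·ft²: δ_0 = 1.0158 ft and δ_{BB} = 0.006826 ft/kip.
Compatibility — the spring shortens by R_B/k under the reaction it provides: δ_0 − R_B·δ_{BB} = R_B/k. With 1/k = 1/(2880×12) ft/kip = 0.000029 ft/kip, R_B = δ_0 / (δ_{BB} + 1/k) = 1.0158 / (0.006826 + 0.000029) = 148.2 kip.
Vertical equilibrium: R_A = ΣP − R_B = 398.5 − 148.2 = 250.3 kip.

R_A = 250.3 kip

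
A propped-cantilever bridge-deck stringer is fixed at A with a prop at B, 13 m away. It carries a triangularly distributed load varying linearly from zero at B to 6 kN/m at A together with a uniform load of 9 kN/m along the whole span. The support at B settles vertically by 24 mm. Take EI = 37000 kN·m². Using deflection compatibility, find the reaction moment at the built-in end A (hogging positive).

Release the roller at B. Primary structure: cantilever fixed at A.
Free-end deflection of the primary structure under the applied loading (downward +):
  triangular load, peak 6 at the fixed end: w₀L⁴/(30EI) = 5712/EI
  UDL 9: wL⁴/(8EI) = 32131/EI
  δ_0 = 37843/EI
Flexibility coefficient — unit upward force at B: δ_{BB} = L³/(3EI) = 732.3/EI.
With EI = 37000 kN·m²: δ_0 = 1.0228 m and δ_{BB} = 0.019793 m/kN.
Compatibility — the beam at B must follow the support down by 0.024 m: δ_0 − R_B·δ_{BB} = 0.024, so R_B = (1.0228 − 0.024)/0.019793 = 50.46 kN.
Moment equilibrium about A: M_A = Σ(load moments about A) − R_B·L = 929.5 − 50.46×13 = 273.5 kN·m.

M_A = 273.5 kN·m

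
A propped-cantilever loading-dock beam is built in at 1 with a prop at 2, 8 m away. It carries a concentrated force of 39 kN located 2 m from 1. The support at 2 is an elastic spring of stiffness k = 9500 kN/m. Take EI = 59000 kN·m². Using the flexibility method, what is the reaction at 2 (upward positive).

R_2 = 3.234 kN

Release the roller at 2. Primary structure: cantilever fixed at 1.
Deflection at 2 on the released cantilever, summing each load's contribution:
  point load 39 at a = 2: Pa²(3L − a)/(6EI) = 572/EI
Flexibility coefficient — unit upward force at 2: δ_{22} = L³/(3EI) = 170.7/EI.
With EI = 59000 kN·m²: δ_0 = 0.009695 m and δ_{22} = 0.002893 m/kN.
Compatibility — the spring shortens by R_2/k under the reaction it provides: δ_0 − R_2·δ_{22} = R_2/k. With 1/k = 0.000105 m/kN, R_2 = δ_0 / (δ_{22} + 1/k) = 0.009695 / (0.002893 + 0.000105) = 3.234 kN.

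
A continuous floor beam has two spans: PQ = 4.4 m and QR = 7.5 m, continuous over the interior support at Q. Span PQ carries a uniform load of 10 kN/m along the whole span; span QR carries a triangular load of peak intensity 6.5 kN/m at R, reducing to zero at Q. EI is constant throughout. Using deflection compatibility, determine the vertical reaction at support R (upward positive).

Take M_Q as the redundant. Released structure: two simple spans PQ and QR with a hinge at Q.
Discontinuity in slope at Q on the released structure — sum the simple-span end rotations:
  span PQ: UDL 10: wL³/(24EI) = 35.49/EI
  span QR: triangular load, peak 6.5: 7w₀L³/(360EI) = 53.32/EI
  relative rotation θ_0 = (35.49 + 53.32)/EI = 88.81/EI
A unit hogging moment at Q produces rotation L₁/(3EI) + L₂/(3EI) = 3.967/EI.
Compatibility: M_Q·(L₁+L₂)/(3EI) = θ_0, giving M_Q = 22.39 kN·m (hogging).
Span QR, ΣM about R: R_Q^{QR}·7.5 = 60.94 + 22.39, so R_Q^{QR} = 11.11 kN and R_R = 24.38 − 11.11 = 13.26 kN.

R_R = 13.26 kN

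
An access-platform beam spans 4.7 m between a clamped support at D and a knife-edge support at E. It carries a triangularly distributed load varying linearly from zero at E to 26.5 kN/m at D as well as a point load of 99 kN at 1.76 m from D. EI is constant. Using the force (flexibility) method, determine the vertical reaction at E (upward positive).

Take the reaction at E as the redundant and release it; the primary structure is a cantilever fixed at D.
Primary-structure tip deflection at E by superposition:
  triangular load, peak 26.5 at the fixed end: w₀L⁴/(30EI) = 431/EI
  point load 99 at a = 1.76: Pa²(3L − a)/(6EI) = 630.7/EI
  δ_0 = 1062/EI
Tip deflection under a unit load at E: L³/(3EI) = 34.61/EI.
Compatibility at E: δ_0 − R_E·δ_{EE} = 0, so R_E = 1062/34.61 = 30.68 kN.

R_E = 30.68 kN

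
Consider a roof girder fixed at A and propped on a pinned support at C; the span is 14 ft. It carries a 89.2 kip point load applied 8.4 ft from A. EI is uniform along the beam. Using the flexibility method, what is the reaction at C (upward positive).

Choose R_C as the redundant. The primary structure is the cantilever fixed at A.
Primary-structure tip deflection at C by superposition:
  point load 89.2 at a = 8.4: Pa²(3L − a)/(6EI) = 35246/EI
Tip deflection under a unit load at C: L³/(3EI) = 914.7/EI.
Compatibility at C: δ_0 − R_C·δ_{CC} = 0, so R_C = 35246/914.7 = 38.53 kip.

R_C = 38.53 kip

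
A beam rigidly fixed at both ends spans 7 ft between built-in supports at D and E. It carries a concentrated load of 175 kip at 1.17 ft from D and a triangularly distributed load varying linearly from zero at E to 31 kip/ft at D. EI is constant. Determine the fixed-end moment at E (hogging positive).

Take the two fixed-end moments M_D, M_E as redundants; the released structure is the simple span DE.
End rotations of the released simple span under the applied load (×1/EI):
  at D: point load 175 at a = 1.17: Pab(L + b)/(6LEI) = 364.6/EI
  at E: point load 175 at a = 1.17: Pab(L + a)/(6LEI) = 232.2/EI
  at D: triangular load, peak 31: w₀L³/(45EI) = 236.3/EI
  at E: triangular load, peak 31: 7w₀L³/(360EI) = 206.8/EI
  θ_D0 = 600.9/EI,  θ_E0 = 439/EI
Flexibility coefficients: a unit moment at one end gives L/(3EI) there and L/(6EI) at the far end, so f₁₁ = f₂₂ = 2.333/EI and f₁₂ = f₂₁ = 1.167/EI.
Compatibility — zero rotation at each built-in end:
  2.333 M_D + 1.167 M_E = 600.9
  1.167 M_D + 2.333 M_E = 439
Solving the pair gives M_D = 218 kip·ft and M_E = 79.14 kip·ft (hogging).

M_E = 79.14 kip·ft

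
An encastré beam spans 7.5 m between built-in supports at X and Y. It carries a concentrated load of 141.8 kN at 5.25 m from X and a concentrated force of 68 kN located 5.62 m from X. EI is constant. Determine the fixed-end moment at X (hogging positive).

M_X = 91.01 kN·m

Release both end moments; the primary structure is a simply-supported span XY with redundants M_X and M_Y.
End rotations of the released simple span under the applied load (×1/EI):
  at X: point load 141.8 at a = 5.25: Pab(L + b)/(6LEI) = 362.9/EI
  at Y: point load 141.8 at a = 5.25: Pab(L + a)/(6LEI) = 474.6/EI
  at X: point load 68 at a = 5.62: Pab(L + b)/(6LEI) = 149.8/EI
  at Y: point load 68 at a = 5.62: Pab(L + a)/(6LEI) = 209.5/EI
  θ_X0 = 512.7/EI,  θ_Y0 = 684.1/EI
Flexibility coefficients: a unit moment at one end gives L/(3EI) there and L/(6EI) at the far end, so f₁₁ = f₂₂ = 2.5/EI and f₁₂ = f₂₁ = 1.25/EI.
Compatibility — zero rotation at each built-in end:
  2.5 M_X + 1.25 M_Y = 512.7
  1.25 M_X + 2.5 M_Y = 684.1
Solving the pair gives M_X = 91.01 kN·m and M_Y = 228.1 kN·m (hogging).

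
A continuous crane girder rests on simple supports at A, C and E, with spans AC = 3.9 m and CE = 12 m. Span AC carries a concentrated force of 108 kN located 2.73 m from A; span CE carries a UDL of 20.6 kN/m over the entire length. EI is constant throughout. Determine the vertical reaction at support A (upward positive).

R_A = -44.08 kN

Release continuity at C by inserting a hinge; the redundant is the internal moment M_C. The primary structure is two simply-supported spans AC and CE.
Rotations at C on the released spans (each span's end-slope, ×1/EI):
  span AC: point load 108 at a = 2.73: Pab(L + a)/(6LEI) = 97.74/EI
  span CE: UDL 20.6: wL³/(24EI) = 1483/EI
  relative rotation θ_0 = (97.74 + 1483)/EI = 1581/EI
A unit hogging moment at C produces rotation L₁/(3EI) + L₂/(3EI) = 5.3/EI.
Slope continuity at C: θ_0 = M_C·5.3/EI, so M_C = 1581/5.3 = 298.3 kN·m (hogging).
Span AC, ΣM about A with M_C applied at C: R_C^{AC}·3.9 = 294.8 + 298.3, so R_C^{AC} = 152.1 kN and R_A = 108 − 152.1 = -44.08 kN.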